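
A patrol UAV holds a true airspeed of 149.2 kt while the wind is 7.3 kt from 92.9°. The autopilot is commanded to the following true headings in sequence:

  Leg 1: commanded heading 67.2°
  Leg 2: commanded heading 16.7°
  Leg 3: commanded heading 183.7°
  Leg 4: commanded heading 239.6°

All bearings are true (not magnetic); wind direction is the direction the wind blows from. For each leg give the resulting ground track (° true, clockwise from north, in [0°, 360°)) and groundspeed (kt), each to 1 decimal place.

Leg 1: heading 67.2°; drift -1.3° → track 65.9°, groundspeed 142.7 kt
Leg 2: heading 16.7°; drift -2.8° → track 13.9°, groundspeed 147.6 kt
Leg 3: heading 183.7°; drift +2.8° → track 186.5°, groundspeed 149.5 kt
Leg 4: heading 239.6°; drift +1.5° → track 241.1°, groundspeed 155.4 kt

Leg 1: track=65.9°, groundspeed=142.7 kt
Leg 2: track=13.9°, groundspeed=147.6 kt
Leg 3: track=186.5°, groundspeed=149.5 kt
Leg 4: track=241.1°, groundspeed=155.4 kt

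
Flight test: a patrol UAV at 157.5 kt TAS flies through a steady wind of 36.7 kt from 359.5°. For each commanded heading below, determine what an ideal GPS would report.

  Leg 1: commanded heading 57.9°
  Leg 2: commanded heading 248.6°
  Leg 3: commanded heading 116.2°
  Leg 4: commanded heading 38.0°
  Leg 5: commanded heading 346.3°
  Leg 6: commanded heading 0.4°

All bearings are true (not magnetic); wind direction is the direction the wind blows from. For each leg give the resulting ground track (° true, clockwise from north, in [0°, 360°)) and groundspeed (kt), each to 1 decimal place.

Leg 1: track=70.6°, groundspeed=141.8 kt
Leg 2: track=237.2°, groundspeed=174.0 kt
Leg 3: track=126.9°, groundspeed=177.1 kt
Leg 4: track=48.1°, groundspeed=130.8 kt
Leg 5: track=342.4°, groundspeed=122.1 kt
Leg 6: track=0.7°, groundspeed=120.8 kt

Leg 1: heading 57.9°; drift +12.7° → track 70.6°, groundspeed 141.8 kt
Leg 2: heading 248.6°; drift -11.4° → track 237.2°, groundspeed 174.0 kt
Leg 3: heading 116.2°; drift +10.7° → track 126.9°, groundspeed 177.1 kt
Leg 4: heading 38.0°; drift +10.1° → track 48.1°, groundspeed 130.8 kt
Leg 5: heading 346.3°; drift -3.9° → track 342.4°, groundspeed 122.1 kt
Leg 6: heading 0.4°; drift +0.3° → track 0.7°, groundspeed 120.8 kt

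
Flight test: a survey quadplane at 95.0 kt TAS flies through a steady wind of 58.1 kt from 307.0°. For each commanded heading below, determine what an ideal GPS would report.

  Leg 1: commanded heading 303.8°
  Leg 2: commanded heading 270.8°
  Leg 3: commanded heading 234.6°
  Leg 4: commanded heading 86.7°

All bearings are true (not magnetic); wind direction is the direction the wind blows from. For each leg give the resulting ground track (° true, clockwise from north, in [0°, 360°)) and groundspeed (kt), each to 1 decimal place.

Leg 1: track=298.8°, groundspeed=37.1 kt
Leg 2: track=235.3°, groundspeed=59.1 kt
Leg 3: track=199.0°, groundspeed=95.2 kt
Leg 4: track=101.8°, groundspeed=144.3 kt

Leg 1: heading 303.8°; drift -5.0° → track 298.8°, groundspeed 37.1 kt
Leg 2: heading 270.8°; drift -35.5° → track 235.3°, groundspeed 59.1 kt
Leg 3: heading 234.6°; drift -35.6° → track 199.0°, groundspeed 95.2 kt
Leg 4: heading 86.7°; drift +15.1° → track 101.8°, groundspeed 144.3 kt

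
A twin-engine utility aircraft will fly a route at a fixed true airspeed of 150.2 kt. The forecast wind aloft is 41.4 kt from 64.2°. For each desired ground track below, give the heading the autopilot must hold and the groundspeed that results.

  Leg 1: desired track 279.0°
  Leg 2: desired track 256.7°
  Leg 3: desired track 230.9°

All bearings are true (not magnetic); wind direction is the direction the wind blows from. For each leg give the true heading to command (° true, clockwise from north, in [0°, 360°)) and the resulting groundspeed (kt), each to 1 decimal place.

Leg 1: desired track 279.0°; wind correction +9.1° → command heading 288.1°, groundspeed 182.3 kt
Leg 2: desired track 256.7°; wind correction +3.4° → command heading 260.1°, groundspeed 190.4 kt
Leg 3: desired track 230.9°; wind correction -3.6° → command heading 227.3°, groundspeed 190.2 kt

Leg 1: heading=288.1°, groundspeed=182.3 kt
Leg 2: heading=260.1°, groundspeed=190.4 kt
Leg 3: heading=227.3°, groundspeed=190.2 kt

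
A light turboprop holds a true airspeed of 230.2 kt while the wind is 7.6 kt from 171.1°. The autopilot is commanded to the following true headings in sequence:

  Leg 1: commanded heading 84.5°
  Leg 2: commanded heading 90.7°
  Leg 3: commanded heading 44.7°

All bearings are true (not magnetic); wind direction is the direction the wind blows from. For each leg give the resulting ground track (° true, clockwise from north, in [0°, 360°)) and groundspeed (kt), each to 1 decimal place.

Leg 1: heading 84.5°; drift -1.9° → track 82.6°, groundspeed 229.9 kt
Leg 2: heading 90.7°; drift -1.9° → track 88.8°, groundspeed 229.1 kt
Leg 3: heading 44.7°; drift -1.5° → track 43.2°, groundspeed 234.8 kt

Leg 1: track=82.6°, groundspeed=229.9 kt
Leg 2: track=88.8°, groundspeed=229.1 kt
Leg 3: track=43.2°, groundspeed=234.8 kt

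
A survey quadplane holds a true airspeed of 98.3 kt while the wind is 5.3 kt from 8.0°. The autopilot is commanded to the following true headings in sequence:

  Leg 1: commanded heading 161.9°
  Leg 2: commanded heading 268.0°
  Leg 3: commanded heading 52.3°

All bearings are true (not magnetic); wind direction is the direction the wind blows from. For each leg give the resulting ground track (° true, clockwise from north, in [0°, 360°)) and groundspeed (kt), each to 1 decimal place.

Leg 1: heading 161.9°; drift +1.3° → track 163.2°, groundspeed 103.1 kt
Leg 2: heading 268.0°; drift -3.0° → track 265.0°, groundspeed 99.4 kt
Leg 3: heading 52.3°; drift +2.2° → track 54.5°, groundspeed 94.6 kt

Leg 1: track=163.2°, groundspeed=103.1 kt
Leg 2: track=265.0°, groundspeed=99.4 kt
Leg 3: track=54.5°, groundspeed=94.6 kt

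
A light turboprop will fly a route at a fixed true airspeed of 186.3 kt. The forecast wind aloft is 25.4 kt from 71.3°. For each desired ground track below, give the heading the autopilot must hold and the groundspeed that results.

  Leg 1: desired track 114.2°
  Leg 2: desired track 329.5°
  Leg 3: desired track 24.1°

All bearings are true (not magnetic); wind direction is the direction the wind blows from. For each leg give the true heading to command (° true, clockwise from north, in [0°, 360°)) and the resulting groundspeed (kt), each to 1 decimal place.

Leg 1: heading=108.9°, groundspeed=166.9 kt
Leg 2: heading=337.2°, groundspeed=189.8 kt
Leg 3: heading=29.8°, groundspeed=168.1 kt

Leg 1: desired track 114.2°; wind correction -5.3° → command heading 108.9°, groundspeed 166.9 kt
Leg 2: desired track 329.5°; wind correction +7.7° → command heading 337.2°, groundspeed 189.8 kt
Leg 3: desired track 24.1°; wind correction +5.7° → command heading 29.8°, groundspeed 168.1 kt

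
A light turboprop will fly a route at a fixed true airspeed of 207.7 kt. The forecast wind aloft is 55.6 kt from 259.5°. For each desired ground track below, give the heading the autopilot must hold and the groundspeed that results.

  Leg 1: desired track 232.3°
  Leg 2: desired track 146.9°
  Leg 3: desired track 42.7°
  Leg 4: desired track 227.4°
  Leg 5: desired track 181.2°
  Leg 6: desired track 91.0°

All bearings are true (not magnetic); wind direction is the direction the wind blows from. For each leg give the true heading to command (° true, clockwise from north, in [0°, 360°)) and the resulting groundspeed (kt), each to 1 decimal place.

Leg 1: desired track 232.3°; wind correction +7.0° → command heading 239.3°, groundspeed 156.7 kt
Leg 2: desired track 146.9°; wind correction +14.3° → command heading 161.2°, groundspeed 222.6 kt
Leg 3: desired track 42.7°; wind correction -9.2° → command heading 33.5°, groundspeed 249.5 kt
Leg 4: desired track 227.4°; wind correction +8.2° → command heading 235.6°, groundspeed 158.5 kt
Leg 5: desired track 181.2°; wind correction +15.2° → command heading 196.4°, groundspeed 189.2 kt
Leg 6: desired track 91.0°; wind correction +3.1° → command heading 94.1°, groundspeed 261.9 kt

Leg 1: heading=239.3°, groundspeed=156.7 kt
Leg 2: heading=161.2°, groundspeed=222.6 kt
Leg 3: heading=33.5°, groundspeed=249.5 kt
Leg 4: heading=235.6°, groundspeed=158.5 kt
Leg 5: heading=196.4°, groundspeed=189.2 kt
Leg 6: heading=94.1°, groundspeed=261.9 kt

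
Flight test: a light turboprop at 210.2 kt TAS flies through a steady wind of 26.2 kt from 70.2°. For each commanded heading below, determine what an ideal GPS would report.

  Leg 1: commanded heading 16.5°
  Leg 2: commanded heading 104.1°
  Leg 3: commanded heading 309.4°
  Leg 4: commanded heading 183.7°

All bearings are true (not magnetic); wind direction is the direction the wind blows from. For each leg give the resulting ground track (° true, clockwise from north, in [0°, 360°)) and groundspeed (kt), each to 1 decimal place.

Leg 1: track=10.3°, groundspeed=195.8 kt
Leg 2: track=108.5°, groundspeed=189.0 kt
Leg 3: track=303.7°, groundspeed=224.7 kt
Leg 4: track=189.9°, groundspeed=222.0 kt

Leg 1: heading 16.5°; drift -6.2° → track 10.3°, groundspeed 195.8 kt
Leg 2: heading 104.1°; drift +4.4° → track 108.5°, groundspeed 189.0 kt
Leg 3: heading 309.4°; drift -5.7° → track 303.7°, groundspeed 224.7 kt
Leg 4: heading 183.7°; drift +6.2° → track 189.9°, groundspeed 222.0 kt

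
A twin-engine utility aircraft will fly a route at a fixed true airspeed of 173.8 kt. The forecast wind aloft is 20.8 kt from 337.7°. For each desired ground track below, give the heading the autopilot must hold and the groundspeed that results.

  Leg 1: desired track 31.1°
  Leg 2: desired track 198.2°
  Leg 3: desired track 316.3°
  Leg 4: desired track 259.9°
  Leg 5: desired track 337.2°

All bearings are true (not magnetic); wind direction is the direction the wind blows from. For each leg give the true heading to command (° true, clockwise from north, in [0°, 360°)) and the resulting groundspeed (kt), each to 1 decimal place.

Leg 1: desired track 31.1°; wind correction -5.5° → command heading 25.6°, groundspeed 160.6 kt
Leg 2: desired track 198.2°; wind correction +4.5° → command heading 202.7°, groundspeed 189.1 kt
Leg 3: desired track 316.3°; wind correction +2.5° → command heading 318.8°, groundspeed 154.3 kt
Leg 4: desired track 259.9°; wind correction +6.7° → command heading 266.6°, groundspeed 168.2 kt
Leg 5: desired track 337.2°; wind correction +0.1° → command heading 337.3°, groundspeed 153.0 kt

Leg 1: heading=25.6°, groundspeed=160.6 kt
Leg 2: heading=202.7°, groundspeed=189.1 kt
Leg 3: heading=318.8°, groundspeed=154.3 kt
Leg 4: heading=266.6°, groundspeed=168.2 kt
Leg 5: heading=337.3°, groundspeed=153.0 kt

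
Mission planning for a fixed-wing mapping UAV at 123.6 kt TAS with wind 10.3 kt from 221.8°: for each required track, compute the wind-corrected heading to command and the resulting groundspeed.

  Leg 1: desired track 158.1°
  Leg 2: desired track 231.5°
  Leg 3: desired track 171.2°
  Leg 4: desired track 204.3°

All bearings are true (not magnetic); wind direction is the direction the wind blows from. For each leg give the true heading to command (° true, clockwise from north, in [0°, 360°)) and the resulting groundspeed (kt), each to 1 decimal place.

Leg 1: desired track 158.1°; wind correction +4.3° → command heading 162.4°, groundspeed 118.7 kt
Leg 2: desired track 231.5°; wind correction -0.8° → command heading 230.7°, groundspeed 113.4 kt
Leg 3: desired track 171.2°; wind correction +3.7° → command heading 174.9°, groundspeed 116.8 kt
Leg 4: desired track 204.3°; wind correction +1.4° → command heading 205.7°, groundspeed 113.7 kt

Leg 1: heading=162.4°, groundspeed=118.7 kt
Leg 2: heading=230.7°, groundspeed=113.4 kt
Leg 3: heading=174.9°, groundspeed=116.8 kt
Leg 4: heading=205.7°, groundspeed=113.7 kt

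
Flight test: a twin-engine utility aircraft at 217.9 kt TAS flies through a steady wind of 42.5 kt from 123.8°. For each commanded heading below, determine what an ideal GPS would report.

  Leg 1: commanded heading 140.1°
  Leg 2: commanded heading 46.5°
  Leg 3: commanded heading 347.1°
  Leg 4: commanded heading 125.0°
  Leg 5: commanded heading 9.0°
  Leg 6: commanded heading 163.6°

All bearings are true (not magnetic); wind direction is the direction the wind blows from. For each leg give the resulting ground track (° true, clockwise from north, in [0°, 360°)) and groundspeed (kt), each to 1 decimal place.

Leg 1: track=144.0°, groundspeed=177.5 kt
Leg 2: track=35.3°, groundspeed=212.6 kt
Leg 3: track=340.4°, groundspeed=250.5 kt
Leg 4: track=125.3°, groundspeed=175.4 kt
Leg 5: track=359.7°, groundspeed=238.9 kt
Leg 6: track=172.0°, groundspeed=187.2 kt

Leg 1: heading 140.1°; drift +3.9° → track 144.0°, groundspeed 177.5 kt
Leg 2: heading 46.5°; drift -11.2° → track 35.3°, groundspeed 212.6 kt
Leg 3: heading 347.1°; drift -6.7° → track 340.4°, groundspeed 250.5 kt
Leg 4: heading 125.0°; drift +0.3° → track 125.3°, groundspeed 175.4 kt
Leg 5: heading 9.0°; drift -9.3° → track 359.7°, groundspeed 238.9 kt
Leg 6: heading 163.6°; drift +8.4° → track 172.0°, groundspeed 187.2 kt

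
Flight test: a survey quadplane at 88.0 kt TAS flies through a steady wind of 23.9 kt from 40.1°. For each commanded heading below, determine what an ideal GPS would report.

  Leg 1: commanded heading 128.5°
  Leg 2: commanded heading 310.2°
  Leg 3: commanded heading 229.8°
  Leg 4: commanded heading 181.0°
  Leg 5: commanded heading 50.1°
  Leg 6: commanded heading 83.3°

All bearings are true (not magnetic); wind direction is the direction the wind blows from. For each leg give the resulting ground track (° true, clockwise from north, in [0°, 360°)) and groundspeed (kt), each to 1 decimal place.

Leg 1: heading 128.5°; drift +15.3° → track 143.8°, groundspeed 90.5 kt
Leg 2: heading 310.2°; drift -15.2° → track 295.0°, groundspeed 91.1 kt
Leg 3: heading 229.8°; drift -2.1° → track 227.7°, groundspeed 111.6 kt
Leg 4: heading 181.0°; drift +8.1° → track 189.1°, groundspeed 107.6 kt
Leg 5: heading 50.1°; drift +3.7° → track 53.8°, groundspeed 64.6 kt
Leg 6: heading 83.3°; drift +13.1° → track 96.4°, groundspeed 72.4 kt

Leg 1: track=143.8°, groundspeed=90.5 kt
Leg 2: track=295.0°, groundspeed=91.1 kt
Leg 3: track=227.7°, groundspeed=111.6 kt
Leg 4: track=189.1°, groundspeed=107.6 kt
Leg 5: track=53.8°, groundspeed=64.6 kt
Leg 6: track=96.4°, groundspeed=72.4 kt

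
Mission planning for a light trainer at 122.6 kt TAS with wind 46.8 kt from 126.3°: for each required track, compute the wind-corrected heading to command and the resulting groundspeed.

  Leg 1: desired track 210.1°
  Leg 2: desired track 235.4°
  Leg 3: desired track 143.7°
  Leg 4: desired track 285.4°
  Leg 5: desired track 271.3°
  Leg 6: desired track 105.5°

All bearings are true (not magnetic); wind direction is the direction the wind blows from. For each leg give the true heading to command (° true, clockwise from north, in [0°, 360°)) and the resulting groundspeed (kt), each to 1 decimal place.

Leg 1: desired track 210.1°; wind correction -22.3° → command heading 187.8°, groundspeed 108.4 kt
Leg 2: desired track 235.4°; wind correction -21.1° → command heading 214.3°, groundspeed 129.7 kt
Leg 3: desired track 143.7°; wind correction -6.6° → command heading 137.1°, groundspeed 77.1 kt
Leg 4: desired track 285.4°; wind correction -7.8° → command heading 277.6°, groundspeed 165.2 kt
Leg 5: desired track 271.3°; wind correction -12.6° → command heading 258.7°, groundspeed 158.0 kt
Leg 6: desired track 105.5°; wind correction +7.8° → command heading 113.3°, groundspeed 77.7 kt

Leg 1: heading=187.8°, groundspeed=108.4 kt
Leg 2: heading=214.3°, groundspeed=129.7 kt
Leg 3: heading=137.1°, groundspeed=77.1 kt
Leg 4: heading=277.6°, groundspeed=165.2 kt
Leg 5: heading=258.7°, groundspeed=158.0 kt
Leg 6: heading=113.3°, groundspeed=77.7 kt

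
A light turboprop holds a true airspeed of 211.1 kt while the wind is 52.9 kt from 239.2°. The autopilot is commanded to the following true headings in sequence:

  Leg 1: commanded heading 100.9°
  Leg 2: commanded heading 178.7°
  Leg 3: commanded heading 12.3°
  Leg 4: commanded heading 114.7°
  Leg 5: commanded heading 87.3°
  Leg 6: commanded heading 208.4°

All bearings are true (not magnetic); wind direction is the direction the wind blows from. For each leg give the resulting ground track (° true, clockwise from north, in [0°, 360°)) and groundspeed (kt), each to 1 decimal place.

Leg 1: track=92.9°, groundspeed=253.1 kt
Leg 2: track=164.7°, groundspeed=190.7 kt
Leg 3: track=21.2°, groundspeed=250.2 kt
Leg 4: track=104.4°, groundspeed=245.0 kt
Leg 5: track=81.8°, groundspeed=259.0 kt
Leg 6: track=199.1°, groundspeed=167.9 kt

Leg 1: heading 100.9°; drift -8.0° → track 92.9°, groundspeed 253.1 kt
Leg 2: heading 178.7°; drift -14.0° → track 164.7°, groundspeed 190.7 kt
Leg 3: heading 12.3°; drift +8.9° → track 21.2°, groundspeed 250.2 kt
Leg 4: heading 114.7°; drift -10.3° → track 104.4°, groundspeed 245.0 kt
Leg 5: heading 87.3°; drift -5.5° → track 81.8°, groundspeed 259.0 kt
Leg 6: heading 208.4°; drift -9.3° → track 199.1°, groundspeed 167.9 kt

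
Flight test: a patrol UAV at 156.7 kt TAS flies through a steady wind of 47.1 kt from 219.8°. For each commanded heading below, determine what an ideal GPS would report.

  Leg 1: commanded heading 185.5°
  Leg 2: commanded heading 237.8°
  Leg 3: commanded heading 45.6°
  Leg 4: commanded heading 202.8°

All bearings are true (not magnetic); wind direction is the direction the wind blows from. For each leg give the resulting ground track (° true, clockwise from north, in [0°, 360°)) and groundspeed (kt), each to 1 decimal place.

Leg 1: heading 185.5°; drift -12.7° → track 172.8°, groundspeed 120.7 kt
Leg 2: heading 237.8°; drift +7.4° → track 245.2°, groundspeed 112.8 kt
Leg 3: heading 45.6°; drift -1.3° → track 44.3°, groundspeed 203.6 kt
Leg 4: heading 202.8°; drift -7.0° → track 195.8°, groundspeed 112.5 kt

Leg 1: track=172.8°, groundspeed=120.7 kt
Leg 2: track=245.2°, groundspeed=112.8 kt
Leg 3: track=44.3°, groundspeed=203.6 kt
Leg 4: track=195.8°, groundspeed=112.5 kt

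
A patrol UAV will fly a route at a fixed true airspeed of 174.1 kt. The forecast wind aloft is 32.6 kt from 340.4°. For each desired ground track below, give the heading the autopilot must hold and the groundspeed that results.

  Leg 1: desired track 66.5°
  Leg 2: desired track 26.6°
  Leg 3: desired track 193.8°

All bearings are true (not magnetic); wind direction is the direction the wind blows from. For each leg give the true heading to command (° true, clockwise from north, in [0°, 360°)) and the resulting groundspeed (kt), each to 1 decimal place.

Leg 1: desired track 66.5°; wind correction -10.8° → command heading 55.7°, groundspeed 168.8 kt
Leg 2: desired track 26.6°; wind correction -7.8° → command heading 18.8°, groundspeed 149.9 kt
Leg 3: desired track 193.8°; wind correction +5.9° → command heading 199.7°, groundspeed 200.4 kt

Leg 1: heading=55.7°, groundspeed=168.8 kt
Leg 2: heading=18.8°, groundspeed=149.9 kt
Leg 3: heading=199.7°, groundspeed=200.4 kt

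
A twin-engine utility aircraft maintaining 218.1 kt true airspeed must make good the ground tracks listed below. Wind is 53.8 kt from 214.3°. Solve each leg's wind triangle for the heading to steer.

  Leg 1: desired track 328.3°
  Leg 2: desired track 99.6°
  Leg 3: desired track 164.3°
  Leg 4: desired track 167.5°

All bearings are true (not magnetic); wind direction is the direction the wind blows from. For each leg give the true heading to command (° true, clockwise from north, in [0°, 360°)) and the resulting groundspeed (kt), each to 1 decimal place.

Leg 1: heading=315.3°, groundspeed=234.4 kt
Leg 2: heading=112.6°, groundspeed=235.0 kt
Leg 3: heading=175.2°, groundspeed=179.6 kt
Leg 4: heading=177.9°, groundspeed=177.7 kt

Leg 1: desired track 328.3°; wind correction -13.0° → command heading 315.3°, groundspeed 234.4 kt
Leg 2: desired track 99.6°; wind correction +13.0° → command heading 112.6°, groundspeed 235.0 kt
Leg 3: desired track 164.3°; wind correction +10.9° → command heading 175.2°, groundspeed 179.6 kt
Leg 4: desired track 167.5°; wind correction +10.4° → command heading 177.9°, groundspeed 177.7 kt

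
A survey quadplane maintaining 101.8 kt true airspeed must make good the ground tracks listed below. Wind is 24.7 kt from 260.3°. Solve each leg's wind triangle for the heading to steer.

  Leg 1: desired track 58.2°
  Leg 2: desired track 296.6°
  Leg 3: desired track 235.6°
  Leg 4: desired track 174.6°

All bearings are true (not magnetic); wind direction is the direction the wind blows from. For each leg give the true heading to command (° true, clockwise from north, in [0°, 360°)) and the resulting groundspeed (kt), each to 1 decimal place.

Leg 1: desired track 58.2°; wind correction -5.2° → command heading 53.0°, groundspeed 124.3 kt
Leg 2: desired track 296.6°; wind correction -8.3° → command heading 288.3°, groundspeed 80.8 kt
Leg 3: desired track 235.6°; wind correction +5.8° → command heading 241.4°, groundspeed 78.8 kt
Leg 4: desired track 174.6°; wind correction +14.0° → command heading 188.6°, groundspeed 96.9 kt

Leg 1: heading=53.0°, groundspeed=124.3 kt
Leg 2: heading=288.3°, groundspeed=80.8 kt
Leg 3: heading=241.4°, groundspeed=78.8 kt
Leg 4: heading=188.6°, groundspeed=96.9 kt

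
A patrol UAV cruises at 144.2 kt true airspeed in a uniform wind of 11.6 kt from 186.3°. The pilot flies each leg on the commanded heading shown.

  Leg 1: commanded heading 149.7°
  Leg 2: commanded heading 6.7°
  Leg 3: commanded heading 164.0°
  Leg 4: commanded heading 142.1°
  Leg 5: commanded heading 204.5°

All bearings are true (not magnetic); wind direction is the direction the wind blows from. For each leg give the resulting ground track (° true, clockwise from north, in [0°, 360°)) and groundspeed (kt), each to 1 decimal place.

Leg 1: track=146.8°, groundspeed=135.1 kt
Leg 2: track=6.7°, groundspeed=155.8 kt
Leg 3: track=162.1°, groundspeed=133.5 kt
Leg 4: track=138.7°, groundspeed=136.1 kt
Leg 5: track=206.1°, groundspeed=133.2 kt

Leg 1: heading 149.7°; drift -2.9° → track 146.8°, groundspeed 135.1 kt
Leg 2: heading 6.7°; drift +0.0° → track 6.7°, groundspeed 155.8 kt
Leg 3: heading 164.0°; drift -1.9° → track 162.1°, groundspeed 133.5 kt
Leg 4: heading 142.1°; drift -3.4° → track 138.7°, groundspeed 136.1 kt
Leg 5: heading 204.5°; drift +1.6° → track 206.1°, groundspeed 133.2 kt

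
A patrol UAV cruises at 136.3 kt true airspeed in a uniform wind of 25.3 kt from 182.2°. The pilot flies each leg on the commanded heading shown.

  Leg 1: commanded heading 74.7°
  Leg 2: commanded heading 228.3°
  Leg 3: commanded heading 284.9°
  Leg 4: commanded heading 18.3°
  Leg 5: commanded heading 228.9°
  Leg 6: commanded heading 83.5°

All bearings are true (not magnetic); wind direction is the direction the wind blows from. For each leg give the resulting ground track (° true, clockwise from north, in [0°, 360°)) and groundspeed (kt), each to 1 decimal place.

Leg 1: heading 74.7°; drift -9.5° → track 65.2°, groundspeed 145.9 kt
Leg 2: heading 228.3°; drift +8.7° → track 237.0°, groundspeed 120.1 kt
Leg 3: heading 284.9°; drift +9.9° → track 294.8°, groundspeed 144.0 kt
Leg 4: heading 18.3°; drift -2.5° → track 15.8°, groundspeed 160.8 kt
Leg 5: heading 228.9°; drift +8.8° → track 237.7°, groundspeed 120.4 kt
Leg 6: heading 83.5°; drift -10.1° → track 73.4°, groundspeed 142.3 kt

Leg 1: track=65.2°, groundspeed=145.9 kt
Leg 2: track=237.0°, groundspeed=120.1 kt
Leg 3: track=294.8°, groundspeed=144.0 kt
Leg 4: track=15.8°, groundspeed=160.8 kt
Leg 5: track=237.7°, groundspeed=120.4 kt
Leg 6: track=73.4°, groundspeed=142.3 kt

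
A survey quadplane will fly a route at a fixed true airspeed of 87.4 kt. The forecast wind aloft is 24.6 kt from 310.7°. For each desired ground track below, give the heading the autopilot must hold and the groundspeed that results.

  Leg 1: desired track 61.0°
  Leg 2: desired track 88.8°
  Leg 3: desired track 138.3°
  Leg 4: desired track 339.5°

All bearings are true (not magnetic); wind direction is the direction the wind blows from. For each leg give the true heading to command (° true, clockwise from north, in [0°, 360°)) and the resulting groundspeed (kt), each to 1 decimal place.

Leg 1: heading=45.7°, groundspeed=92.8 kt
Leg 2: heading=78.0°, groundspeed=104.2 kt
Leg 3: heading=140.4°, groundspeed=111.7 kt
Leg 4: heading=331.7°, groundspeed=65.0 kt

Leg 1: desired track 61.0°; wind correction -15.3° → command heading 45.7°, groundspeed 92.8 kt
Leg 2: desired track 88.8°; wind correction -10.8° → command heading 78.0°, groundspeed 104.2 kt
Leg 3: desired track 138.3°; wind correction +2.1° → command heading 140.4°, groundspeed 111.7 kt
Leg 4: desired track 339.5°; wind correction -7.8° → command heading 331.7°, groundspeed 65.0 kt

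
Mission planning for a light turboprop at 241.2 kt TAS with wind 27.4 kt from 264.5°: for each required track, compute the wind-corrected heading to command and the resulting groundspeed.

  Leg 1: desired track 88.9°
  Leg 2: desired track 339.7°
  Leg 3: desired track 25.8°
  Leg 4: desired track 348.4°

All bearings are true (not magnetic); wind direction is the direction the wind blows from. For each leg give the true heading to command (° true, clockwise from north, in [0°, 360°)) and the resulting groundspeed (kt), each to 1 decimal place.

Leg 1: heading=89.4°, groundspeed=268.5 kt
Leg 2: heading=333.4°, groundspeed=232.7 kt
Leg 3: heading=20.2°, groundspeed=254.3 kt
Leg 4: heading=341.9°, groundspeed=236.7 kt

Leg 1: desired track 88.9°; wind correction +0.5° → command heading 89.4°, groundspeed 268.5 kt
Leg 2: desired track 339.7°; wind correction -6.3° → command heading 333.4°, groundspeed 232.7 kt
Leg 3: desired track 25.8°; wind correction -5.6° → command heading 20.2°, groundspeed 254.3 kt
Leg 4: desired track 348.4°; wind correction -6.5° → command heading 341.9°, groundspeed 236.7 kt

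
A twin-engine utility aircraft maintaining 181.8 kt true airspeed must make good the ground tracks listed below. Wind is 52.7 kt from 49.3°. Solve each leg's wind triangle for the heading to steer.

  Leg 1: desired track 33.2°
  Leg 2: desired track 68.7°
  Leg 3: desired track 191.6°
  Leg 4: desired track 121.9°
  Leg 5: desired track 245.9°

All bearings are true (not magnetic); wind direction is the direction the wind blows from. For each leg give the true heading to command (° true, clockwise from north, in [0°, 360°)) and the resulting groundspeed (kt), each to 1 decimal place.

Leg 1: desired track 33.2°; wind correction +4.6° → command heading 37.8°, groundspeed 130.6 kt
Leg 2: desired track 68.7°; wind correction -5.5° → command heading 63.2°, groundspeed 131.2 kt
Leg 3: desired track 191.6°; wind correction -10.2° → command heading 181.4°, groundspeed 220.6 kt
Leg 4: desired track 121.9°; wind correction -16.1° → command heading 105.8°, groundspeed 158.9 kt
Leg 5: desired track 245.9°; wind correction +4.8° → command heading 250.7°, groundspeed 231.7 kt

Leg 1: heading=37.8°, groundspeed=130.6 kt
Leg 2: heading=63.2°, groundspeed=131.2 kt
Leg 3: heading=181.4°, groundspeed=220.6 kt
Leg 4: heading=105.8°, groundspeed=158.9 kt
Leg 5: heading=250.7°, groundspeed=231.7 kt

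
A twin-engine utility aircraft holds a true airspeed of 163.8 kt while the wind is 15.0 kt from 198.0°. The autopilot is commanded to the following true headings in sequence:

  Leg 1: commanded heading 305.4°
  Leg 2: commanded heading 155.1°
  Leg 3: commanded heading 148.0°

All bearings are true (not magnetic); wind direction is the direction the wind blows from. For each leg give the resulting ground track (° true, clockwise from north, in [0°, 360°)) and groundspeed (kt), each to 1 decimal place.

Leg 1: track=310.3°, groundspeed=168.9 kt
Leg 2: track=151.3°, groundspeed=153.2 kt
Leg 3: track=143.7°, groundspeed=154.6 kt

Leg 1: heading 305.4°; drift +4.9° → track 310.3°, groundspeed 168.9 kt
Leg 2: heading 155.1°; drift -3.8° → track 151.3°, groundspeed 153.2 kt
Leg 3: heading 148.0°; drift -4.3° → track 143.7°, groundspeed 154.6 kt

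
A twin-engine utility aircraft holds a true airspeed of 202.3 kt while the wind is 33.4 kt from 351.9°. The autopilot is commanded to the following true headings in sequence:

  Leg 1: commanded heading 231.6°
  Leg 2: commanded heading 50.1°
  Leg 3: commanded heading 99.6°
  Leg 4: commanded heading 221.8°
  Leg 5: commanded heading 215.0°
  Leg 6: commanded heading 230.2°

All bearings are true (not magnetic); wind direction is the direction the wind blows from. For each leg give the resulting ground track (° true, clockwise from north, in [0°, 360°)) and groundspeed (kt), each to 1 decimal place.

Leg 1: track=224.1°, groundspeed=221.0 kt
Leg 2: track=58.8°, groundspeed=186.9 kt
Leg 3: track=108.1°, groundspeed=214.8 kt
Leg 4: track=215.3°, groundspeed=225.3 kt
Leg 5: track=209.3°, groundspeed=227.8 kt
Leg 6: track=222.8°, groundspeed=221.7 kt

Leg 1: heading 231.6°; drift -7.5° → track 224.1°, groundspeed 221.0 kt
Leg 2: heading 50.1°; drift +8.7° → track 58.8°, groundspeed 186.9 kt
Leg 3: heading 99.6°; drift +8.5° → track 108.1°, groundspeed 214.8 kt
Leg 4: heading 221.8°; drift -6.5° → track 215.3°, groundspeed 225.3 kt
Leg 5: heading 215.0°; drift -5.7° → track 209.3°, groundspeed 227.8 kt
Leg 6: heading 230.2°; drift -7.4° → track 222.8°, groundspeed 221.7 kt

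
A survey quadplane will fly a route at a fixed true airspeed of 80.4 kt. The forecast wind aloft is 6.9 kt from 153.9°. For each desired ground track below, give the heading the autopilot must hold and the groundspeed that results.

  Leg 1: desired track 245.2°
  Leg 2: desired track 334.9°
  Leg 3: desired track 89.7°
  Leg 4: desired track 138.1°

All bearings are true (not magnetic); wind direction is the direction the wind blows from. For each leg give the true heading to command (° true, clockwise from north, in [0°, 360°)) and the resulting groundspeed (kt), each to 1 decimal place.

Leg 1: heading=240.3°, groundspeed=80.3 kt
Leg 2: heading=335.0°, groundspeed=87.3 kt
Leg 3: heading=94.1°, groundspeed=77.2 kt
Leg 4: heading=139.4°, groundspeed=73.7 kt

Leg 1: desired track 245.2°; wind correction -4.9° → command heading 240.3°, groundspeed 80.3 kt
Leg 2: desired track 334.9°; wind correction +0.1° → command heading 335.0°, groundspeed 87.3 kt
Leg 3: desired track 89.7°; wind correction +4.4° → command heading 94.1°, groundspeed 77.2 kt
Leg 4: desired track 138.1°; wind correction +1.3° → command heading 139.4°, groundspeed 73.7 kt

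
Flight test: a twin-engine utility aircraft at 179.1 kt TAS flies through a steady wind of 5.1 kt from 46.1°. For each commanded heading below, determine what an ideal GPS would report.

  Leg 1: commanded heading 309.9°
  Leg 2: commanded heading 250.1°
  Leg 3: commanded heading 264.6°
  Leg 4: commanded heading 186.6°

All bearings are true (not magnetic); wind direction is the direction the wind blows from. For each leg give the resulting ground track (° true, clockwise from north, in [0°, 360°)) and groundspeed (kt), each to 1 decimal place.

Leg 1: heading 309.9°; drift -1.6° → track 308.3°, groundspeed 179.7 kt
Leg 2: heading 250.1°; drift -0.6° → track 249.5°, groundspeed 183.8 kt
Leg 3: heading 264.6°; drift -1.0° → track 263.6°, groundspeed 183.1 kt
Leg 4: heading 186.6°; drift +1.0° → track 187.6°, groundspeed 183.1 kt

Leg 1: track=308.3°, groundspeed=179.7 kt
Leg 2: track=249.5°, groundspeed=183.8 kt
Leg 3: track=263.6°, groundspeed=183.1 kt
Leg 4: track=187.6°, groundspeed=183.1 kt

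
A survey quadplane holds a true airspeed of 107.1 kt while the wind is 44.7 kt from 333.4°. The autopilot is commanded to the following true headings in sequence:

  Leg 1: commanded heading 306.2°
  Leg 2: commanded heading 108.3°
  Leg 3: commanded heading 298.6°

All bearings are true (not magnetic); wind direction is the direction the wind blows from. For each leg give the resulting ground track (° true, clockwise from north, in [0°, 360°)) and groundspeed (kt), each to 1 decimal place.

Leg 1: track=289.3°, groundspeed=70.4 kt
Leg 2: track=121.2°, groundspeed=142.2 kt
Leg 3: track=278.7°, groundspeed=74.9 kt

Leg 1: heading 306.2°; drift -16.9° → track 289.3°, groundspeed 70.4 kt
Leg 2: heading 108.3°; drift +12.9° → track 121.2°, groundspeed 142.2 kt
Leg 3: heading 298.6°; drift -19.9° → track 278.7°, groundspeed 74.9 kt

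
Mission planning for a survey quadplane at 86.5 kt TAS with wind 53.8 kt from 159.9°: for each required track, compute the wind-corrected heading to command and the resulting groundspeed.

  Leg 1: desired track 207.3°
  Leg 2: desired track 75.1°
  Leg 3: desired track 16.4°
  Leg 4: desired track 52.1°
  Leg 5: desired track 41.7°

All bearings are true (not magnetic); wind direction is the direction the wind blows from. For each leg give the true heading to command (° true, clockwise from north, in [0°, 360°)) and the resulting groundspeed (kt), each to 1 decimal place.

Leg 1: heading=180.1°, groundspeed=40.5 kt
Leg 2: heading=113.4°, groundspeed=63.0 kt
Leg 3: heading=38.1°, groundspeed=123.6 kt
Leg 4: heading=88.4°, groundspeed=86.1 kt
Leg 5: heading=74.9°, groundspeed=97.8 kt

Leg 1: desired track 207.3°; wind correction -27.2° → command heading 180.1°, groundspeed 40.5 kt
Leg 2: desired track 75.1°; wind correction +38.3° → command heading 113.4°, groundspeed 63.0 kt
Leg 3: desired track 16.4°; wind correction +21.7° → command heading 38.1°, groundspeed 123.6 kt
Leg 4: desired track 52.1°; wind correction +36.3° → command heading 88.4°, groundspeed 86.1 kt
Leg 5: desired track 41.7°; wind correction +33.2° → command heading 74.9°, groundspeed 97.8 kt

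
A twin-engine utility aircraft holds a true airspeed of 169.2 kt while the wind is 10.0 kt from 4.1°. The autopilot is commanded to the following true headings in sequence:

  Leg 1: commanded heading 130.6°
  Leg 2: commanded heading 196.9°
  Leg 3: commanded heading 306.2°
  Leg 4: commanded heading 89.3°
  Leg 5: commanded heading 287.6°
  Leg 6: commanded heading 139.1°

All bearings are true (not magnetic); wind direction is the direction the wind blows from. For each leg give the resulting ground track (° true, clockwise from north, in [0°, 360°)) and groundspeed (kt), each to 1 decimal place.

Leg 1: track=133.2°, groundspeed=175.3 kt
Leg 2: track=196.2°, groundspeed=179.0 kt
Leg 3: track=303.2°, groundspeed=164.1 kt
Leg 4: track=92.7°, groundspeed=168.7 kt
Leg 5: track=284.3°, groundspeed=167.1 kt
Leg 6: track=141.4°, groundspeed=176.4 kt

Leg 1: heading 130.6°; drift +2.6° → track 133.2°, groundspeed 175.3 kt
Leg 2: heading 196.9°; drift -0.7° → track 196.2°, groundspeed 179.0 kt
Leg 3: heading 306.2°; drift -3.0° → track 303.2°, groundspeed 164.1 kt
Leg 4: heading 89.3°; drift +3.4° → track 92.7°, groundspeed 168.7 kt
Leg 5: heading 287.6°; drift -3.3° → track 284.3°, groundspeed 167.1 kt
Leg 6: heading 139.1°; drift +2.3° → track 141.4°, groundspeed 176.4 kt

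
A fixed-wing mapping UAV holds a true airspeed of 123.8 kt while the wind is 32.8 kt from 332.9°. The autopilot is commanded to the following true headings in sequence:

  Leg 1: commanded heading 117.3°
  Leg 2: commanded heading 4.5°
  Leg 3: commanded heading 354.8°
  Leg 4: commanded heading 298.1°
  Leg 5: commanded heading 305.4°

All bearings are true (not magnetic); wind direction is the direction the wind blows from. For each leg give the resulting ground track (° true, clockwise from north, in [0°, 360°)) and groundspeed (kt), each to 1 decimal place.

Leg 1: track=124.5°, groundspeed=151.7 kt
Leg 2: track=14.7°, groundspeed=97.4 kt
Leg 3: track=2.3°, groundspeed=94.2 kt
Leg 4: track=287.2°, groundspeed=98.7 kt
Leg 5: track=296.3°, groundspeed=95.9 kt

Leg 1: heading 117.3°; drift +7.2° → track 124.5°, groundspeed 151.7 kt
Leg 2: heading 4.5°; drift +10.2° → track 14.7°, groundspeed 97.4 kt
Leg 3: heading 354.8°; drift +7.5° → track 2.3°, groundspeed 94.2 kt
Leg 4: heading 298.1°; drift -10.9° → track 287.2°, groundspeed 98.7 kt
Leg 5: heading 305.4°; drift -9.1° → track 296.3°, groundspeed 95.9 kt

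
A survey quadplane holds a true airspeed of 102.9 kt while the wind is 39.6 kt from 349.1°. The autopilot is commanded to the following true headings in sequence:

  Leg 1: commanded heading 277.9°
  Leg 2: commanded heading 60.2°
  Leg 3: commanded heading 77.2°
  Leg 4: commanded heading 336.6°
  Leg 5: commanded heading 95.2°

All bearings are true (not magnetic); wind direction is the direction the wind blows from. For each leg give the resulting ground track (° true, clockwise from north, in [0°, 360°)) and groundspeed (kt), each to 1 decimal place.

Leg 1: heading 277.9°; drift -22.6° → track 255.3°, groundspeed 97.6 kt
Leg 2: heading 60.2°; drift +22.6° → track 82.8°, groundspeed 97.6 kt
Leg 3: heading 77.2°; drift +21.3° → track 98.5°, groundspeed 109.0 kt
Leg 4: heading 336.6°; drift -7.6° → track 329.0°, groundspeed 64.8 kt
Leg 5: heading 95.2°; drift +18.5° → track 113.7°, groundspeed 120.1 kt

Leg 1: track=255.3°, groundspeed=97.6 kt
Leg 2: track=82.8°, groundspeed=97.6 kt
Leg 3: track=98.5°, groundspeed=109.0 kt
Leg 4: track=329.0°, groundspeed=64.8 kt
Leg 5: track=113.7°, groundspeed=120.1 kt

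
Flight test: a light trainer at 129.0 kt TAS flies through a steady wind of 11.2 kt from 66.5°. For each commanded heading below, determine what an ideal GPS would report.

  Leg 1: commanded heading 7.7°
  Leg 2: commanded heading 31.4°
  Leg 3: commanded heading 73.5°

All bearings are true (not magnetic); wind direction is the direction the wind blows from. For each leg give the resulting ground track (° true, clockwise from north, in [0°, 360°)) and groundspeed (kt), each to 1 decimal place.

Leg 1: track=3.3°, groundspeed=123.6 kt
Leg 2: track=28.3°, groundspeed=120.0 kt
Leg 3: track=74.2°, groundspeed=117.9 kt

Leg 1: heading 7.7°; drift -4.4° → track 3.3°, groundspeed 123.6 kt
Leg 2: heading 31.4°; drift -3.1° → track 28.3°, groundspeed 120.0 kt
Leg 3: heading 73.5°; drift +0.7° → track 74.2°, groundspeed 117.9 kt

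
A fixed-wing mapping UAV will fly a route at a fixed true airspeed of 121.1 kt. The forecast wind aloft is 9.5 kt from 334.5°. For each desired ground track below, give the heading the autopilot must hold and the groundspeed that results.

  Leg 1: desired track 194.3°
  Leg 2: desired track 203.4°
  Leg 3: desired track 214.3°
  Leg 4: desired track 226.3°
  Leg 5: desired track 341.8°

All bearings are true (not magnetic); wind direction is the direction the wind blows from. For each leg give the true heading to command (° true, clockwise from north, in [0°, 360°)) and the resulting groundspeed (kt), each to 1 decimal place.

Leg 1: heading=197.2°, groundspeed=128.2 kt
Leg 2: heading=206.8°, groundspeed=127.1 kt
Leg 3: heading=218.2°, groundspeed=125.6 kt
Leg 4: heading=230.6°, groundspeed=123.7 kt
Leg 5: heading=341.2°, groundspeed=111.7 kt

Leg 1: desired track 194.3°; wind correction +2.9° → command heading 197.2°, groundspeed 128.2 kt
Leg 2: desired track 203.4°; wind correction +3.4° → command heading 206.8°, groundspeed 127.1 kt
Leg 3: desired track 214.3°; wind correction +3.9° → command heading 218.2°, groundspeed 125.6 kt
Leg 4: desired track 226.3°; wind correction +4.3° → command heading 230.6°, groundspeed 123.7 kt
Leg 5: desired track 341.8°; wind correction -0.6° → command heading 341.2°, groundspeed 111.7 kt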